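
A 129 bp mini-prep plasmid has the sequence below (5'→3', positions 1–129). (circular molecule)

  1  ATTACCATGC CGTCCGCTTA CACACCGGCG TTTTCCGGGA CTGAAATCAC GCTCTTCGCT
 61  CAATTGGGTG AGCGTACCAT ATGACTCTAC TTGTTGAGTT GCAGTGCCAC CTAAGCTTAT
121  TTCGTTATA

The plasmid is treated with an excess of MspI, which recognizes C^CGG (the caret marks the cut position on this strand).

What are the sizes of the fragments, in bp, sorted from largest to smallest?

119, 10 bp

MspI sites (CCGG) start at positions 25, 35.
MspI cuts after the first base of each site, so after positions 25, 35.
Circular molecule, 2 cuts → 2 fragments:
  26–35 → 10 bp
  36–129 then 1–25 → 94 + 25 = 119 bp
Sorted largest to smallest: 119, 10 bp.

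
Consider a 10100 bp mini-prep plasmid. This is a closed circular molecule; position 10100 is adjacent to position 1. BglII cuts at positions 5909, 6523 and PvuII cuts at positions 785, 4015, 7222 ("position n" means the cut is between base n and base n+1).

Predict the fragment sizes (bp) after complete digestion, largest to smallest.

3663, 3230, 1894, 699, 614 bp

Combined cut positions (sorted): 785, 4015, 5909, 6523, 7222.
Circular molecule, 5 cuts → 5 fragments:
  4015 − 785 = 3230 bp
  5909 − 4015 = 1894 bp
  6523 − 5909 = 614 bp
  7222 − 6523 = 699 bp
  wrap: 10100 − 7222 + 785 = 3663 bp
Sorted largest to smallest: 3663, 3230, 1894, 699, 614 bp.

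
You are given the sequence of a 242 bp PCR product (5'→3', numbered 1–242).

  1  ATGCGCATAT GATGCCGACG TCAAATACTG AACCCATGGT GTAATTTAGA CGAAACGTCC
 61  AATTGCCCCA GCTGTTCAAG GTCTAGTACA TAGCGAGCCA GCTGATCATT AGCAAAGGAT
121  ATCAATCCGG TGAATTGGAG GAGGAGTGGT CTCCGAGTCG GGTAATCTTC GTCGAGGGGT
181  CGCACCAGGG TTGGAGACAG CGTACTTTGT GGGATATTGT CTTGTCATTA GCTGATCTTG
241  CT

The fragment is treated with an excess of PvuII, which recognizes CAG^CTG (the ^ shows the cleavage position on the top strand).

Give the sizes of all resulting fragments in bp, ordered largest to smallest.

PvuII sites (CAGCTG) start at positions 69, 99.
PvuII cuts after base 3 of each site, so after positions 71, 101.
Linear molecule, 2 cuts → 3 fragments:
  1–71 → 71 bp
  72–101 → 30 bp
  102–242 → 141 bp
Sorted largest to smallest: 141, 71, 30 bp.

141, 71, 30 bp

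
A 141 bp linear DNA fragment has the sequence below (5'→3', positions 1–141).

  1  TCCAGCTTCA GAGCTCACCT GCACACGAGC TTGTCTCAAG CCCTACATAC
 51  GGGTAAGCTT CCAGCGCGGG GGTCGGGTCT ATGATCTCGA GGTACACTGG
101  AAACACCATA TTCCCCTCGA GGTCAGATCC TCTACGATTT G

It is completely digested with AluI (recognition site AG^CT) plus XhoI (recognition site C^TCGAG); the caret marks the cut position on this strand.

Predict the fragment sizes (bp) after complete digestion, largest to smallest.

30, 29, 28, 25, 16, 8, 5 bp

AluI sites (AGCT) start at positions 4, 12, 28, 56.
AluI cuts after base 2 of each site, so after positions 5, 13, 29, 57.
XhoI sites (CTCGAG) start at positions 86, 116.
XhoI cuts after the first base of each site, so after positions 86, 116.
Combined cut positions: 5, 13, 29, 57, 86, 116.
Linear molecule, 6 cuts → 7 fragments:
  1–5 → 5 bp
  6–13 → 8 bp
  14–29 → 16 bp
  30–57 → 28 bp
  58–86 → 29 bp
  87–116 → 30 bp
  117–141 → 25 bp
Sorted largest to smallest: 30, 29, 28, 25, 16, 8, 5 bp.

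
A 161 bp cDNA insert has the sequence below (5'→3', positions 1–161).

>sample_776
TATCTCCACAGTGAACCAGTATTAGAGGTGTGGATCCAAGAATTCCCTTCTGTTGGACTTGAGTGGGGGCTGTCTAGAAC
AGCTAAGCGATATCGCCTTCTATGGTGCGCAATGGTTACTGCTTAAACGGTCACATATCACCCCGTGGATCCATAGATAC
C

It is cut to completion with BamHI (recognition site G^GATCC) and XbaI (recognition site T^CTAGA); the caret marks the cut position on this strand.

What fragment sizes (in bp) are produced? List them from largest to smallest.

BamHI sites (GGATCC) start at positions 32, 147.
BamHI cuts after the first base of each site, so after positions 32, 147.
The XbaI site (TCTAGA) starts at position 73.
XbaI cuts after the first base of each site, so after position 73.
Combined cut positions: 32, 73, 147.
Linear molecule, 3 cuts → 4 fragments:
  1–32 → 32 bp
  33–73 → 41 bp
  74–147 → 74 bp
  148–161 → 14 bp
Sorted largest to smallest: 74, 41, 32, 14 bp.

74, 41, 32, 14 bp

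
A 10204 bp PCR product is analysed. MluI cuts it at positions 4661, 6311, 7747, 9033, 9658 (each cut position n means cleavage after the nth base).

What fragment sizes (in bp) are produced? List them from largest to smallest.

Linear molecule, 5 cuts → 6 fragments:
  4661 − 0 = 4661 bp
  6311 − 4661 = 1650 bp
  7747 − 6311 = 1436 bp
  9033 − 7747 = 1286 bp
  9658 − 9033 = 625 bp
  10204 − 9658 = 546 bp
Sorted largest to smallest: 4661, 1650, 1436, 1286, 625, 546 bp.

4661, 1650, 1436, 1286, 625, 546 bp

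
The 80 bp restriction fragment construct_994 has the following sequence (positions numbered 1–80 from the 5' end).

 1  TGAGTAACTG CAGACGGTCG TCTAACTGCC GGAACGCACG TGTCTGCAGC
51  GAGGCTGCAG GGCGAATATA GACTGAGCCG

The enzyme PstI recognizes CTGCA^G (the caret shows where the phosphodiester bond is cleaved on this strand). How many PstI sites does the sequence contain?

CTGCAG occurs starting at positions 8, 44, 55.
PstI cuts at 3 sites.

3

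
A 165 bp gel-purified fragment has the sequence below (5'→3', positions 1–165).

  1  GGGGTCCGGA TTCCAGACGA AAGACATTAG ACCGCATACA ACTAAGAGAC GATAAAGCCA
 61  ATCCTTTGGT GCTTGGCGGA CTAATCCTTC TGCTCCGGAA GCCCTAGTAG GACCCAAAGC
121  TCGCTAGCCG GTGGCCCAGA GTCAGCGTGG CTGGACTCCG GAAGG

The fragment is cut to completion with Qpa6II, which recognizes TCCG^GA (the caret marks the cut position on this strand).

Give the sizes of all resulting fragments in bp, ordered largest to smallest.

89, 63, 8, 5 bp

Qpa6II sites (TCCGGA) start at positions 5, 94, 157.
Qpa6II cuts after base 4 of each site, so after positions 8, 97, 160.
Linear molecule, 3 cuts → 4 fragments:
  1–8 → 8 bp
  9–97 → 89 bp
  98–160 → 63 bp
  161–165 → 5 bp
Sorted largest to smallest: 89, 63, 8, 5 bp.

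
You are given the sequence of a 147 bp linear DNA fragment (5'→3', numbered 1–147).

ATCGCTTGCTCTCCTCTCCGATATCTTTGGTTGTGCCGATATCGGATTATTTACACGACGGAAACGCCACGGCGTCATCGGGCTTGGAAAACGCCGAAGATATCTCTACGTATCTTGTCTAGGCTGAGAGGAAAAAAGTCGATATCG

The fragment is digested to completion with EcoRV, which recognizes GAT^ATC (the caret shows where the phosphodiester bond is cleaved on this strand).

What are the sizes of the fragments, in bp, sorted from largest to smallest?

EcoRV sites (GATATC) start at positions 20, 38, 99, 141.
EcoRV cuts after base 3 of each site, so after positions 22, 40, 101, 143.
Linear molecule, 4 cuts → 5 fragments:
  1–22 → 22 bp
  23–40 → 18 bp
  41–101 → 61 bp
  102–143 → 42 bp
  144–147 → 4 bp
Sorted largest to smallest: 61, 42, 22, 18, 4 bp.

61, 42, 22, 18, 4 bp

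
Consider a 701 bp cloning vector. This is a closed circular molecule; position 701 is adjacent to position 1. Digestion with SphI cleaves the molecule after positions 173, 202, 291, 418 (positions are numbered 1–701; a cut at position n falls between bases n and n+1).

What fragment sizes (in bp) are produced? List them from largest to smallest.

Circular molecule, 4 cuts → 4 fragments:
  202 − 173 = 29 bp
  291 − 202 = 89 bp
  418 − 291 = 127 bp
  wrap: 701 − 418 + 173 = 456 bp
Sorted largest to smallest: 456, 127, 89, 29 bp.

456, 127, 89, 29 bp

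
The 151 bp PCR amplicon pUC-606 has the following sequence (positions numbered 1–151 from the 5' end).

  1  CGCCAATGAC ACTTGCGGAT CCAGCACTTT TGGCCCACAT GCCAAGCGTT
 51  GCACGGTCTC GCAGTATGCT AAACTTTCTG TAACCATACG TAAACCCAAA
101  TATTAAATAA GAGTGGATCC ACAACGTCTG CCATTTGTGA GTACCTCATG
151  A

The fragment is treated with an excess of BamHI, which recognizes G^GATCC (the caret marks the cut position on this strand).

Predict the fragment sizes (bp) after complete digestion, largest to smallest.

BamHI sites (GGATCC) start at positions 17, 115.
BamHI cuts after the first base of each site, so after positions 17, 115.
Linear molecule, 2 cuts → 3 fragments:
  1–17 → 17 bp
  18–115 → 98 bp
  116–151 → 36 bp
Sorted largest to smallest: 98, 36, 17 bp.

98, 36, 17 bp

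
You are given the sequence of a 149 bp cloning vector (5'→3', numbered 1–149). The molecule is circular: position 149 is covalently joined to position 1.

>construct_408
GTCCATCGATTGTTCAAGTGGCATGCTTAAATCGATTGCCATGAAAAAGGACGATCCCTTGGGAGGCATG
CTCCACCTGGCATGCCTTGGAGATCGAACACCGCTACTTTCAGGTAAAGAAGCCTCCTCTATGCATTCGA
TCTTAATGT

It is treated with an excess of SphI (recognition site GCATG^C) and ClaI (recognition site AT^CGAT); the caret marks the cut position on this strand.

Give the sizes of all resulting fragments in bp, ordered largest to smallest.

SphI sites (GCATGC) start at positions 21, 66, 80.
SphI cuts after base 5 of each site (before the last base), so after positions 25, 70, 84.
ClaI sites (ATCGAT) start at positions 5, 31.
ClaI cuts after base 2 of each site, so after positions 6, 32.
Combined cut positions: 6, 25, 32, 70, 84.
Circular molecule, 5 cuts → 5 fragments:
  7–25 → 19 bp
  26–32 → 7 bp
  33–70 → 38 bp
  71–84 → 14 bp
  85–149 then 1–6 → 65 + 6 = 71 bp
Sorted largest to smallest: 71, 38, 19, 14, 7 bp.

71, 38, 19, 14, 7 bp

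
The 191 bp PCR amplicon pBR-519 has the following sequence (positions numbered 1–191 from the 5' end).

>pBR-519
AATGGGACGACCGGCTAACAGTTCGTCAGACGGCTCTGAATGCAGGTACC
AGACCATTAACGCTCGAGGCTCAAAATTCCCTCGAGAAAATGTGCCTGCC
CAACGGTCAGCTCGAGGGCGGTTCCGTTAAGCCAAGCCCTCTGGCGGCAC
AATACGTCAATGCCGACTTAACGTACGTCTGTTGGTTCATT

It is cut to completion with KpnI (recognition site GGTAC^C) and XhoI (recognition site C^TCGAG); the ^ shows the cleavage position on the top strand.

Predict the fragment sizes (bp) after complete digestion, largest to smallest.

The KpnI site (GGTACC) starts at position 45.
KpnI cuts after base 5 of each site (before the last base), so after position 49.
XhoI sites (CTCGAG) start at positions 63, 81, 111.
XhoI cuts after the first base of each site, so after positions 63, 81, 111.
Combined cut positions: 49, 63, 81, 111.
Linear molecule, 4 cuts → 5 fragments:
  1–49 → 49 bp
  50–63 → 14 bp
  64–81 → 18 bp
  82–111 → 30 bp
  112–191 → 80 bp
Sorted largest to smallest: 80, 49, 30, 18, 14 bp.

80, 49, 30, 18, 14 bp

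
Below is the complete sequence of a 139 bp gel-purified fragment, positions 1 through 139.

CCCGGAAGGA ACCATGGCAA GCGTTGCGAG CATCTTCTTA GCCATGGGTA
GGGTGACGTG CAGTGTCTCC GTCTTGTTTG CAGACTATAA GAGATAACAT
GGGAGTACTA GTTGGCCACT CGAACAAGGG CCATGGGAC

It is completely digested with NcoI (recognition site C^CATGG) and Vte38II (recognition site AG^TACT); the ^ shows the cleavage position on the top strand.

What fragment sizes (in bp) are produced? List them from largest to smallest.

63, 30, 26, 12, 8 bp

NcoI sites (CCATGG) start at positions 12, 42, 131.
NcoI cuts after the first base of each site, so after positions 12, 42, 131.
The Vte38II site (AGTACT) starts at position 104.
Vte38II cuts after base 2 of each site, so after position 105.
Combined cut positions: 12, 42, 105, 131.
Linear molecule, 4 cuts → 5 fragments:
  1–12 → 12 bp
  13–42 → 30 bp
  43–105 → 63 bp
  106–131 → 26 bp
  132–139 → 8 bp
Sorted largest to smallest: 63, 30, 26, 12, 8 bp.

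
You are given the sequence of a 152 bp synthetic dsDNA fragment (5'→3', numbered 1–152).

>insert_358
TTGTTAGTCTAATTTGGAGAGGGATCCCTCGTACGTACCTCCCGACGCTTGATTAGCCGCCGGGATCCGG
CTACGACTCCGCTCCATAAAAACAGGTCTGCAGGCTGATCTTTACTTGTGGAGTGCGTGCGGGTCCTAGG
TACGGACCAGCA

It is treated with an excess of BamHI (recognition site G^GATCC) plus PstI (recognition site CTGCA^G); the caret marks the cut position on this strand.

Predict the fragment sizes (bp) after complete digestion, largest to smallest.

50, 41, 39, 22 bp

BamHI sites (GGATCC) start at positions 22, 63.
BamHI cuts after the first base of each site, so after positions 22, 63.
The PstI site (CTGCAG) starts at position 98.
PstI cuts after base 5 of each site (before the last base), so after position 102.
Combined cut positions: 22, 63, 102.
Linear molecule, 3 cuts → 4 fragments:
  1–22 → 22 bp
  23–63 → 41 bp
  64–102 → 39 bp
  103–152 → 50 bp
Sorted largest to smallest: 50, 41, 39, 22 bp.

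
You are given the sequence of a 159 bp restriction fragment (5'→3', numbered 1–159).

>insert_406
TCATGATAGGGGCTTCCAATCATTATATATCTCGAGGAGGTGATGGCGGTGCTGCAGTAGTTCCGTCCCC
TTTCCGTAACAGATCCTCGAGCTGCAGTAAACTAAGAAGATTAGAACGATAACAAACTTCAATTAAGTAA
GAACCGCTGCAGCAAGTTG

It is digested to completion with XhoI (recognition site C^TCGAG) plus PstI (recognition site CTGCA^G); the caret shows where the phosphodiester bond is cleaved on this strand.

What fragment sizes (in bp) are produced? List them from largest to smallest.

55, 31, 30, 25, 10, 8 bp

XhoI sites (CTCGAG) start at positions 31, 86.
XhoI cuts after the first base of each site, so after positions 31, 86.
PstI sites (CTGCAG) start at positions 52, 92, 147.
PstI cuts after base 5 of each site (before the last base), so after positions 56, 96, 151.
Combined cut positions: 31, 56, 86, 96, 151.
Linear molecule, 5 cuts → 6 fragments:
  1–31 → 31 bp
  32–56 → 25 bp
  57–86 → 30 bp
  87–96 → 10 bp
  97–151 → 55 bp
  152–159 → 8 bp
Sorted largest to smallest: 55, 31, 30, 25, 10, 8 bp.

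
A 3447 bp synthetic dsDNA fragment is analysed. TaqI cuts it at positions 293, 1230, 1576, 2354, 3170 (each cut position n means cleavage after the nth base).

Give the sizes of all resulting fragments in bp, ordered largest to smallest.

937, 816, 778, 346, 293, 277 bp

Linear molecule, 5 cuts → 6 fragments:
  293 − 0 = 293 bp
  1230 − 293 = 937 bp
  1576 − 1230 = 346 bp
  2354 − 1576 = 778 bp
  3170 − 2354 = 816 bp
  3447 − 3170 = 277 bp
Sorted largest to smallest: 937, 816, 778, 346, 293, 277 bp.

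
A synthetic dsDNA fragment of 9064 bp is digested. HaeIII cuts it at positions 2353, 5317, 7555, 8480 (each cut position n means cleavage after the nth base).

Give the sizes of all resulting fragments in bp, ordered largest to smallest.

2964, 2353, 2238, 925, 584 bp

Linear molecule, 4 cuts → 5 fragments:
  2353 − 0 = 2353 bp
  5317 − 2353 = 2964 bp
  7555 − 5317 = 2238 bp
  8480 − 7555 = 925 bp
  9064 − 8480 = 584 bp
Sorted largest to smallest: 2964, 2353, 2238, 925, 584 bp.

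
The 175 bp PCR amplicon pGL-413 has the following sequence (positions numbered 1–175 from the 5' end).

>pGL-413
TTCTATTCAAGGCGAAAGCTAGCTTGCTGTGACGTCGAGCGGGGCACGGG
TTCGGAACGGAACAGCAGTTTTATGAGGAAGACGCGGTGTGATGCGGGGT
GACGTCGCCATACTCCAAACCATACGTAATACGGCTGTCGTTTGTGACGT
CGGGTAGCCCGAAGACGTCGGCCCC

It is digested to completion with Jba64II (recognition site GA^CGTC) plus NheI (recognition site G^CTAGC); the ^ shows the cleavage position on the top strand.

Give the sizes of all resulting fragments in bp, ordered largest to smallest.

70, 45, 18, 18, 14, 10 bp

Jba64II sites (GACGTC) start at positions 31, 101, 146, 164.
Jba64II cuts after base 2 of each site, so after positions 32, 102, 147, 165.
The NheI site (GCTAGC) starts at position 18.
NheI cuts after the first base of each site, so after position 18.
Combined cut positions: 18, 32, 102, 147, 165.
Linear molecule, 5 cuts → 6 fragments:
  1–18 → 18 bp
  19–32 → 14 bp
  33–102 → 70 bp
  103–147 → 45 bp
  148–165 → 18 bp
  166–175 → 10 bp
Sorted largest to smallest: 70, 45, 18, 18, 14, 10 bp.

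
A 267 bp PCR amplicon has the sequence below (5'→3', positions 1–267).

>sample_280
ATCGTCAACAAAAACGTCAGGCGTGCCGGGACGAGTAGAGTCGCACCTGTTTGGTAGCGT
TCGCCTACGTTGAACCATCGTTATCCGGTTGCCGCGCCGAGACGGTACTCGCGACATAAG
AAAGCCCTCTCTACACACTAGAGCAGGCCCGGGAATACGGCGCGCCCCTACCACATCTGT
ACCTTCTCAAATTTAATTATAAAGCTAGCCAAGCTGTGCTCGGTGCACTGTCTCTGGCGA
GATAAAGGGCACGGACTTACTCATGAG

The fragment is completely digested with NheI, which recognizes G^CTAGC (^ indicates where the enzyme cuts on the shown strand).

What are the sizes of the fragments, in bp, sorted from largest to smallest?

204, 63 bp

The NheI site (GCTAGC) starts at position 204.
NheI cuts after the first base of each site, so after position 204.
Linear molecule, 1 cut → 2 fragments:
  1–204 → 204 bp
  205–267 → 63 bp
Sorted largest to smallest: 204, 63 bp.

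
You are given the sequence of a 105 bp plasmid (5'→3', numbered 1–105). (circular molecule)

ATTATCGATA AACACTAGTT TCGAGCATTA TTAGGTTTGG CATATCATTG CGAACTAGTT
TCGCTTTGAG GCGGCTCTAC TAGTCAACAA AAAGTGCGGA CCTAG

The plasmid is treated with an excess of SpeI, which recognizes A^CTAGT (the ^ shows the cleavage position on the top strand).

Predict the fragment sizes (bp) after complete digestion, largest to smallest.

40, 40, 25 bp

SpeI sites (ACTAGT) start at positions 14, 54, 79.
SpeI cuts after the first base of each site, so after positions 14, 54, 79.
Circular molecule, 3 cuts → 3 fragments:
  15–54 → 40 bp
  55–79 → 25 bp
  80–105 then 1–14 → 26 + 14 = 40 bp
Sorted largest to smallest: 40, 40, 25 bp.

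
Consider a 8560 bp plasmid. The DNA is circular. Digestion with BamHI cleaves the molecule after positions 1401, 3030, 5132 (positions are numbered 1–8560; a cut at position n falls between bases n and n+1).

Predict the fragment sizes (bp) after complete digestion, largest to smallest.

Circular molecule, 3 cuts → 3 fragments:
  3030 − 1401 = 1629 bp
  5132 − 3030 = 2102 bp
  wrap: 8560 − 5132 + 1401 = 4829 bp
Sorted largest to smallest: 4829, 2102, 1629 bp.

4829, 2102, 1629 bp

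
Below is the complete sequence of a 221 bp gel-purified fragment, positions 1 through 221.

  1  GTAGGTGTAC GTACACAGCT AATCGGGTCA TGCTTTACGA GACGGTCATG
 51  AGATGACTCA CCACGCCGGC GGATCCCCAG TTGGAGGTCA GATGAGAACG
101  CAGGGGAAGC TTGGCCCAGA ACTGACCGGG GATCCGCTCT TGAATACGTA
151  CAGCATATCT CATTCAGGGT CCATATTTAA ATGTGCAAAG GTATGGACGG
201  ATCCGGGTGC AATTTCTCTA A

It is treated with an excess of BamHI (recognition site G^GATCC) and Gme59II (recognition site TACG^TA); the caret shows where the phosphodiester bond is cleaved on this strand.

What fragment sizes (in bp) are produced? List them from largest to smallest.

BamHI sites (GGATCC) start at positions 71, 130, 199.
BamHI cuts after the first base of each site, so after positions 71, 130, 199.
Gme59II sites (TACGTA) start at positions 8, 145.
Gme59II cuts after base 4 of each site, so after positions 11, 148.
Combined cut positions: 11, 71, 130, 148, 199.
Linear molecule, 5 cuts → 6 fragments:
  1–11 → 11 bp
  12–71 → 60 bp
  72–130 → 59 bp
  131–148 → 18 bp
  149–199 → 51 bp
  200–221 → 22 bp
Sorted largest to smallest: 60, 59, 51, 22, 18, 11 bp.

60, 59, 51, 22, 18, 11 bp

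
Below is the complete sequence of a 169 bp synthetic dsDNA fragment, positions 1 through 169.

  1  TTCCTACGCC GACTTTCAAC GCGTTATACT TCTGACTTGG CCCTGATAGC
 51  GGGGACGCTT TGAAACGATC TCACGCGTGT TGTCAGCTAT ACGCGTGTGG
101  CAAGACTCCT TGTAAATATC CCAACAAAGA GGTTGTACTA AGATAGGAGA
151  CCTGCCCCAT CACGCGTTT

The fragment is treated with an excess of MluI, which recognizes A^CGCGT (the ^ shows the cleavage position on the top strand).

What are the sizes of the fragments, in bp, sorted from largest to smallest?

MluI sites (ACGCGT) start at positions 19, 73, 91, 162.
MluI cuts after the first base of each site, so after positions 19, 73, 91, 162.
Linear molecule, 4 cuts → 5 fragments:
  1–19 → 19 bp
  20–73 → 54 bp
  74–91 → 18 bp
  92–162 → 71 bp
  163–169 → 7 bp
Sorted largest to smallest: 71, 54, 19, 18, 7 bp.

71, 54, 19, 18, 7 bp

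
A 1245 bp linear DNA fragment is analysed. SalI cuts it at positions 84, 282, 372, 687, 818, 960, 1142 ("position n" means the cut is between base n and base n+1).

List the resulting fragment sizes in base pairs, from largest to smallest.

315, 198, 182, 142, 131, 103, 90, 84 bp

Linear molecule, 7 cuts → 8 fragments:
  84 − 0 = 84 bp
  282 − 84 = 198 bp
  372 − 282 = 90 bp
  687 − 372 = 315 bp
  818 − 687 = 131 bp
  960 − 818 = 142 bp
  1142 − 960 = 182 bp
  1245 − 1142 = 103 bp
Sorted largest to smallest: 315, 198, 182, 142, 131, 103, 90, 84 bp.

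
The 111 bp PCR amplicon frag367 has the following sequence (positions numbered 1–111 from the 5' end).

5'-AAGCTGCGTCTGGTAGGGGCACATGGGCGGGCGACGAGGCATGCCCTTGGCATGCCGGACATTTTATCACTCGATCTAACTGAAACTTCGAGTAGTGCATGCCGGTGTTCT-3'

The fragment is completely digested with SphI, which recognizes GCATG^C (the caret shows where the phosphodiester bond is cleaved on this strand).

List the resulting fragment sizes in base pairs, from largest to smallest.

47, 43, 11, 10 bp

SphI sites (GCATGC) start at positions 39, 50, 97.
SphI cuts after base 5 of each site (before the last base), so after positions 43, 54, 101.
Linear molecule, 3 cuts → 4 fragments:
  1–43 → 43 bp
  44–54 → 11 bp
  55–101 → 47 bp
  102–111 → 10 bp
Sorted largest to smallest: 47, 43, 11, 10 bp.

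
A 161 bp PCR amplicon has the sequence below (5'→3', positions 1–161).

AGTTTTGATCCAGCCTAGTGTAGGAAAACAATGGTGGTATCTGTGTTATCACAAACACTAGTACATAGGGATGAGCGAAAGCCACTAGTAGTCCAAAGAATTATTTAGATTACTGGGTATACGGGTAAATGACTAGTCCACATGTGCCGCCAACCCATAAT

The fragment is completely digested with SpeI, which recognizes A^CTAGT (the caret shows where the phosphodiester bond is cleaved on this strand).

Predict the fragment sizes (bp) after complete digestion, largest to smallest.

57, 48, 29, 27 bp

SpeI sites (ACTAGT) start at positions 57, 84, 132.
SpeI cuts after the first base of each site, so after positions 57, 84, 132.
Linear molecule, 3 cuts → 4 fragments:
  1–57 → 57 bp
  58–84 → 27 bp
  85–132 → 48 bp
  133–161 → 29 bp
Sorted largest to smallest: 57, 48, 29, 27 bp.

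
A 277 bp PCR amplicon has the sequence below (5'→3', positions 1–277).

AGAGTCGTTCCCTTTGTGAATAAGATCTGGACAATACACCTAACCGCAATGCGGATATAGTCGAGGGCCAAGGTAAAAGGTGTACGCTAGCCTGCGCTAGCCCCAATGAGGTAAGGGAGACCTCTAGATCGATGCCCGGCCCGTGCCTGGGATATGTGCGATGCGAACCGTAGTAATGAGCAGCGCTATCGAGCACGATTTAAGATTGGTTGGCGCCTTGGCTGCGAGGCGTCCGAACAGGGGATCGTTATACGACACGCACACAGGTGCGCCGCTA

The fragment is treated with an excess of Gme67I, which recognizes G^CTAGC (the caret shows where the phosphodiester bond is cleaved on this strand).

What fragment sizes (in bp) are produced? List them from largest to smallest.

Gme67I sites (GCTAGC) start at positions 86, 96.
Gme67I cuts after the first base of each site, so after positions 86, 96.
Linear molecule, 2 cuts → 3 fragments:
  1–86 → 86 bp
  87–96 → 10 bp
  97–277 → 181 bp
Sorted largest to smallest: 181, 86, 10 bp.

181, 86, 10 bp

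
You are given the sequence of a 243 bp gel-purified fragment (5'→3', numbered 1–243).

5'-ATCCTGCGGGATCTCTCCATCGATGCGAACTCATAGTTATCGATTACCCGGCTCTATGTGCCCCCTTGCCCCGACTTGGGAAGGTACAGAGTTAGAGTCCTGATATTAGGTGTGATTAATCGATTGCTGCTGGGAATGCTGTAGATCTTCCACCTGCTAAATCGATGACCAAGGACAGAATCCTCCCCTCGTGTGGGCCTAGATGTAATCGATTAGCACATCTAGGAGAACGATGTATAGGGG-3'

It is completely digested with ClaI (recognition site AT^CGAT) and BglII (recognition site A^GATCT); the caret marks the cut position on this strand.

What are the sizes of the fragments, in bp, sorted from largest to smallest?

ClaI sites (ATCGAT) start at positions 19, 39, 119, 161, 208.
ClaI cuts after base 2 of each site, so after positions 20, 40, 120, 162, 209.
The BglII site (AGATCT) starts at position 143.
BglII cuts after the first base of each site, so after position 143.
Combined cut positions: 20, 40, 120, 143, 162, 209.
Linear molecule, 6 cuts → 7 fragments:
  1–20 → 20 bp
  21–40 → 20 bp
  41–120 → 80 bp
  121–143 → 23 bp
  144–162 → 19 bp
  163–209 → 47 bp
  210–243 → 34 bp
Sorted largest to smallest: 80, 47, 34, 23, 20, 20, 19 bp.

80, 47, 34, 23, 20, 20, 19 bp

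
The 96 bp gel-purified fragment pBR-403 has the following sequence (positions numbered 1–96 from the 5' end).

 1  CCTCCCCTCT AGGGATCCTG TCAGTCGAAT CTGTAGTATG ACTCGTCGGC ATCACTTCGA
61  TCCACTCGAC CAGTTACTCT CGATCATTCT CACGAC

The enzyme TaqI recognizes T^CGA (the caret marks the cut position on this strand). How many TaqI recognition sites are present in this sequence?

TCGA occurs starting at positions 25, 57, 66, 80.
TaqI cuts at 4 sites.

4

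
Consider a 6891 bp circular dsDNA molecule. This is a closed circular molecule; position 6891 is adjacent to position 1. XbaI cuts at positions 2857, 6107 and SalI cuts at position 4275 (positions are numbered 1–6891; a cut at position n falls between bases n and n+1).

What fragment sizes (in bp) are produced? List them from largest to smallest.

3641, 1832, 1418 bp

Combined cut positions (sorted): 2857, 4275, 6107.
Circular molecule, 3 cuts → 3 fragments:
  4275 − 2857 = 1418 bp
  6107 − 4275 = 1832 bp
  wrap: 6891 − 6107 + 2857 = 3641 bp
Sorted largest to smallest: 3641, 1832, 1418 bp.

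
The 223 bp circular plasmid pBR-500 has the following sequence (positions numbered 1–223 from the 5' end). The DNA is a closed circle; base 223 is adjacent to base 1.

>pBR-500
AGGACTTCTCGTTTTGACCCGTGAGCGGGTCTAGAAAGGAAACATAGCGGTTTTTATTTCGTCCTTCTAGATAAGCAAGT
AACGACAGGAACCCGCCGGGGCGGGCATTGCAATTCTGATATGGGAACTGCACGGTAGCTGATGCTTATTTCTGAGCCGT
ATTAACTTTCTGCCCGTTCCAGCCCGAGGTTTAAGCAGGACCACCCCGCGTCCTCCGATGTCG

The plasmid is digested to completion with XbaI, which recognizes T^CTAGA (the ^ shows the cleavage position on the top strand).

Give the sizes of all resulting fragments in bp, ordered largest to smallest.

XbaI sites (TCTAGA) start at positions 30, 66.
XbaI cuts after the first base of each site, so after positions 30, 66.
Circular molecule, 2 cuts → 2 fragments:
  31–66 → 36 bp
  67–223 then 1–30 → 157 + 30 = 187 bp
Sorted largest to smallest: 187, 36 bp.

187, 36 bp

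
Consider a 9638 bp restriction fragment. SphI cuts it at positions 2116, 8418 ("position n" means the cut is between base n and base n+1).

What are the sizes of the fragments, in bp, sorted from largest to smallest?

Linear molecule, 2 cuts → 3 fragments:
  2116 − 0 = 2116 bp
  8418 − 2116 = 6302 bp
  9638 − 8418 = 1220 bp
Sorted largest to smallest: 6302, 2116, 1220 bp.

6302, 2116, 1220 bp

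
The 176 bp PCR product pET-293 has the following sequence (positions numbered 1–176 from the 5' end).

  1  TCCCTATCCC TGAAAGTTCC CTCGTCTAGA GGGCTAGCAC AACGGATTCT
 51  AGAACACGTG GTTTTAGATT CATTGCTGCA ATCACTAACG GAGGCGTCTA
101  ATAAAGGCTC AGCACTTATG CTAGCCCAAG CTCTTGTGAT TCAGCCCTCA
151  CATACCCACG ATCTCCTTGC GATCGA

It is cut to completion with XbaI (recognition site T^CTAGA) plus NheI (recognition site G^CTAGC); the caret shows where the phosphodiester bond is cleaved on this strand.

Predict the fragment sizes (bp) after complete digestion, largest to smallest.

XbaI sites (TCTAGA) start at positions 25, 48.
XbaI cuts after the first base of each site, so after positions 25, 48.
NheI sites (GCTAGC) start at positions 33, 120.
NheI cuts after the first base of each site, so after positions 33, 120.
Combined cut positions: 25, 33, 48, 120.
Linear molecule, 4 cuts → 5 fragments:
  1–25 → 25 bp
  26–33 → 8 bp
  34–48 → 15 bp
  49–120 → 72 bp
  121–176 → 56 bp
Sorted largest to smallest: 72, 56, 25, 15, 8 bp.

72, 56, 25, 15, 8 bp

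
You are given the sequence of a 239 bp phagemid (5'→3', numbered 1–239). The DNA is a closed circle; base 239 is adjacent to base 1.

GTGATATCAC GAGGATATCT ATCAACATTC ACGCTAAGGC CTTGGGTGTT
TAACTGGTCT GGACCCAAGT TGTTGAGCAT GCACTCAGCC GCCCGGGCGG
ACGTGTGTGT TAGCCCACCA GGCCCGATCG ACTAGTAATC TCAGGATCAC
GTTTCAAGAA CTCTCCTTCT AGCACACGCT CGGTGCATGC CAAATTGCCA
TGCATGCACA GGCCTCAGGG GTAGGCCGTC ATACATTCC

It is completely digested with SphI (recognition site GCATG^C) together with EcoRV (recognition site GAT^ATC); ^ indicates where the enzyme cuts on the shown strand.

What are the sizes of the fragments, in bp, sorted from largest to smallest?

108, 65, 38, 17, 11 bp

SphI sites (GCATGC) start at positions 77, 185, 202.
SphI cuts after base 5 of each site (before the last base), so after positions 81, 189, 206.
EcoRV sites (GATATC) start at positions 3, 14.
EcoRV cuts after base 3 of each site, so after positions 5, 16.
Combined cut positions: 5, 16, 81, 189, 206.
Circular molecule, 5 cuts → 5 fragments:
  6–16 → 11 bp
  17–81 → 65 bp
  82–189 → 108 bp
  190–206 → 17 bp
  207–239 then 1–5 → 33 + 5 = 38 bp
Sorted largest to smallest: 108, 65, 38, 17, 11 bp.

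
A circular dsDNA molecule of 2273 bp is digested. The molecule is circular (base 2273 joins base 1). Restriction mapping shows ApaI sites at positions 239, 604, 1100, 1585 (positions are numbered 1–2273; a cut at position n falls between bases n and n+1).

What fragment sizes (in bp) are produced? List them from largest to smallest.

927, 496, 485, 365 bp

Circular molecule, 4 cuts → 4 fragments:
  604 − 239 = 365 bp
  1100 − 604 = 496 bp
  1585 − 1100 = 485 bp
  wrap: 2273 − 1585 + 239 = 927 bp
Sorted largest to smallest: 927, 496, 485, 365 bp.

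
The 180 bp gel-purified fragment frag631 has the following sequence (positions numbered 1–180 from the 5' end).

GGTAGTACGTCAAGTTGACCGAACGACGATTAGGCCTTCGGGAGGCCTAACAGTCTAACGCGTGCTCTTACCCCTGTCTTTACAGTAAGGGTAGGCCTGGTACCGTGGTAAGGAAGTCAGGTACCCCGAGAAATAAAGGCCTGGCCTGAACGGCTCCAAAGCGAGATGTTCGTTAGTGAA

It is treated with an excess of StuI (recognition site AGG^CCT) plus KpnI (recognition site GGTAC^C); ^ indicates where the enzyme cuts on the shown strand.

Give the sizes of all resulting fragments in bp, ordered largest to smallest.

StuI sites (AGGCCT) start at positions 32, 43, 93, 137.
StuI cuts after base 3 of each site, so after positions 34, 45, 95, 139.
KpnI sites (GGTACC) start at positions 99, 120.
KpnI cuts after base 5 of each site (before the last base), so after positions 103, 124.
Combined cut positions: 34, 45, 95, 103, 124, 139.
Linear molecule, 6 cuts → 7 fragments:
  1–34 → 34 bp
  35–45 → 11 bp
  46–95 → 50 bp
  96–103 → 8 bp
  104–124 → 21 bp
  125–139 → 15 bp
  140–180 → 41 bp
Sorted largest to smallest: 50, 41, 34, 21, 15, 11, 8 bp.

50, 41, 34, 21, 15, 11, 8 bp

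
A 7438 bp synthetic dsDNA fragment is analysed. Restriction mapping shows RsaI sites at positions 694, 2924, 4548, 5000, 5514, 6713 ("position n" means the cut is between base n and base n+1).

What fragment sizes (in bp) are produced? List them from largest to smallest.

Linear molecule, 6 cuts → 7 fragments:
  694 − 0 = 694 bp
  2924 − 694 = 2230 bp
  4548 − 2924 = 1624 bp
  5000 − 4548 = 452 bp
  5514 − 5000 = 514 bp
  6713 − 5514 = 1199 bp
  7438 − 6713 = 725 bp
Sorted largest to smallest: 2230, 1624, 1199, 725, 694, 514, 452 bp.

2230, 1624, 1199, 725, 694, 514, 452 bp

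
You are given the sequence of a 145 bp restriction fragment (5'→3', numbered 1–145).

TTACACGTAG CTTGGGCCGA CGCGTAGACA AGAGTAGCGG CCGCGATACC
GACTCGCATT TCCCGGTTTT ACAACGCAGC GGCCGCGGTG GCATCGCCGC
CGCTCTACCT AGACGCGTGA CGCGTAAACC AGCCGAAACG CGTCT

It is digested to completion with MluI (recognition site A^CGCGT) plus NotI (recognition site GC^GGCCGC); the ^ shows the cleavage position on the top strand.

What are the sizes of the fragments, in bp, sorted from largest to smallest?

MluI sites (ACGCGT) start at positions 20, 113, 120, 138.
MluI cuts after the first base of each site, so after positions 20, 113, 120, 138.
NotI sites (GCGGCCGC) start at positions 37, 79.
NotI cuts after base 2 of each site, so after positions 38, 80.
Combined cut positions: 20, 38, 80, 113, 120, 138.
Linear molecule, 6 cuts → 7 fragments:
  1–20 → 20 bp
  21–38 → 18 bp
  39–80 → 42 bp
  81–113 → 33 bp
  114–120 → 7 bp
  121–138 → 18 bp
  139–145 → 7 bp
Sorted largest to smallest: 42, 33, 20, 18, 18, 7, 7 bp.

42, 33, 20, 18, 18, 7, 7 bp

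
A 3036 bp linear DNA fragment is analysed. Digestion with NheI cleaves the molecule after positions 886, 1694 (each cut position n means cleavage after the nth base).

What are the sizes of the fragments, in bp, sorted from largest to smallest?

1342, 886, 808 bp

Linear molecule, 2 cuts → 3 fragments:
  886 − 0 = 886 bp
  1694 − 886 = 808 bp
  3036 − 1694 = 1342 bp
Sorted largest to smallest: 1342, 886, 808 bp.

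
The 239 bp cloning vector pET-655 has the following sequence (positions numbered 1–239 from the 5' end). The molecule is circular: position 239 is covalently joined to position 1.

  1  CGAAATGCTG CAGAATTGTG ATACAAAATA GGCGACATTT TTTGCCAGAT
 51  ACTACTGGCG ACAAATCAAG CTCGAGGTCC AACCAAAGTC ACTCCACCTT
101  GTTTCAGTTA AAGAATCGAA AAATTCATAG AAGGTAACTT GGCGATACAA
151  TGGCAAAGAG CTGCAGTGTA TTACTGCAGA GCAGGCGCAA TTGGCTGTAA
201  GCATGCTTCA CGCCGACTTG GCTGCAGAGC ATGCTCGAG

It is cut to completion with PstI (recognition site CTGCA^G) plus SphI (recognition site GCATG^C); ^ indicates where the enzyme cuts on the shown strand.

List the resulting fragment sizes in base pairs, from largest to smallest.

PstI sites (CTGCAG) start at positions 8, 161, 174, 222.
PstI cuts after base 5 of each site (before the last base), so after positions 12, 165, 178, 226.
SphI sites (GCATGC) start at positions 201, 229.
SphI cuts after base 5 of each site (before the last base), so after positions 205, 233.
Combined cut positions: 12, 165, 178, 205, 226, 233.
Circular molecule, 6 cuts → 6 fragments:
  13–165 → 153 bp
  166–178 → 13 bp
  179–205 → 27 bp
  206–226 → 21 bp
  227–233 → 7 bp
  234–239 then 1–12 → 6 + 12 = 18 bp
Sorted largest to smallest: 153, 27, 21, 18, 13, 7 bp.

153, 27, 21, 18, 13, 7 bp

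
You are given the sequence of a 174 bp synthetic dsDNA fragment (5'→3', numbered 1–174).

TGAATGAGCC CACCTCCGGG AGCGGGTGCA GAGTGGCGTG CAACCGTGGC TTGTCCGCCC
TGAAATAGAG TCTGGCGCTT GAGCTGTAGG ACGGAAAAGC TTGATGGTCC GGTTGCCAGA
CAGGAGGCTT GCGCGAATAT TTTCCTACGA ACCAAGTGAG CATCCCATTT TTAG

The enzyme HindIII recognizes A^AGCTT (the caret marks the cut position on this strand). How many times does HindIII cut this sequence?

1

AAGCTT occurs starting at position 97.
HindIII cuts at 1 site.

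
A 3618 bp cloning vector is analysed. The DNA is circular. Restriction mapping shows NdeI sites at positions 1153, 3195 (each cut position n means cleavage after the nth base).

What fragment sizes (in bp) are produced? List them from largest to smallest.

Circular molecule, 2 cuts → 2 fragments:
  3195 − 1153 = 2042 bp
  wrap: 3618 − 3195 + 1153 = 1576 bp
Sorted largest to smallest: 2042, 1576 bp.

2042, 1576 bp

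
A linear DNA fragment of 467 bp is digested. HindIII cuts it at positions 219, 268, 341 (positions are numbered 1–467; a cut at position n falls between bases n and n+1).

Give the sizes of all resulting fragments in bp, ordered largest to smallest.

Linear molecule, 3 cuts → 4 fragments:
  219 − 0 = 219 bp
  268 − 219 = 49 bp
  341 − 268 = 73 bp
  467 − 341 = 126 bp
Sorted largest to smallest: 219, 126, 73, 49 bp.

219, 126, 73, 49 bp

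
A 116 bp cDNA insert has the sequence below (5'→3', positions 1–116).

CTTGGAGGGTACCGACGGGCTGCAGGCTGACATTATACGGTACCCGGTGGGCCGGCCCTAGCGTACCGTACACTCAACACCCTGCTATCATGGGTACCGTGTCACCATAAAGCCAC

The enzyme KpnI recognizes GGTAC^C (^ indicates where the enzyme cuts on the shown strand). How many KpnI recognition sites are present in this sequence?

3

GGTACC occurs starting at positions 8, 39, 93.
KpnI cuts at 3 sites.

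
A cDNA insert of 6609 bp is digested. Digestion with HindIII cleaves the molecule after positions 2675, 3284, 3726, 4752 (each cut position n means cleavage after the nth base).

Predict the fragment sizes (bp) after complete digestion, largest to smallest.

Linear molecule, 4 cuts → 5 fragments:
  2675 − 0 = 2675 bp
  3284 − 2675 = 609 bp
  3726 − 3284 = 442 bp
  4752 − 3726 = 1026 bp
  6609 − 4752 = 1857 bp
Sorted largest to smallest: 2675, 1857, 1026, 609, 442 bp.

2675, 1857, 1026, 609, 442 bp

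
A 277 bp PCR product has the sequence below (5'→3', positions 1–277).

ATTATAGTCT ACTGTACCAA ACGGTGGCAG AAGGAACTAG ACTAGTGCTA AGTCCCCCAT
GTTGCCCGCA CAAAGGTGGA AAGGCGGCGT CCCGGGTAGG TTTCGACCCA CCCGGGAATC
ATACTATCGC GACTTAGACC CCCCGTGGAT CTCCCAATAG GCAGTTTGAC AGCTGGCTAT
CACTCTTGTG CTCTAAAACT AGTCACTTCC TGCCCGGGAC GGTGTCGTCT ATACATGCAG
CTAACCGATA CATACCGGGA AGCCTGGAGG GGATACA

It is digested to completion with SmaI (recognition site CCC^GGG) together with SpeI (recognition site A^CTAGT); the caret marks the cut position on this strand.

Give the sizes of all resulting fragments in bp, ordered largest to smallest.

85, 62, 52, 41, 20, 17 bp

SmaI sites (CCCGGG) start at positions 91, 111, 213.
SmaI cuts after base 3 of each site, so after positions 93, 113, 215.
SpeI sites (ACTAGT) start at positions 41, 198.
SpeI cuts after the first base of each site, so after positions 41, 198.
Combined cut positions: 41, 93, 113, 198, 215.
Linear molecule, 5 cuts → 6 fragments:
  1–41 → 41 bp
  42–93 → 52 bp
  94–113 → 20 bp
  114–198 → 85 bp
  199–215 → 17 bp
  216–277 → 62 bp
Sorted largest to smallest: 85, 62, 52, 41, 20, 17 bp.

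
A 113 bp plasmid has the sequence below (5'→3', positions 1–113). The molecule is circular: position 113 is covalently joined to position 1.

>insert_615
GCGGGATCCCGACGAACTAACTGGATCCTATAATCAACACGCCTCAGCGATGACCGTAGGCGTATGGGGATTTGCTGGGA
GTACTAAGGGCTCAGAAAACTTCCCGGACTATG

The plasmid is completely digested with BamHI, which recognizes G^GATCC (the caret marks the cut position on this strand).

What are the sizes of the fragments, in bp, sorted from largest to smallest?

94, 19 bp

BamHI sites (GGATCC) start at positions 4, 23.
BamHI cuts after the first base of each site, so after positions 4, 23.
Circular molecule, 2 cuts → 2 fragments:
  5–23 → 19 bp
  24–113 then 1–4 → 90 + 4 = 94 bp
Sorted largest to smallest: 94, 19 bp.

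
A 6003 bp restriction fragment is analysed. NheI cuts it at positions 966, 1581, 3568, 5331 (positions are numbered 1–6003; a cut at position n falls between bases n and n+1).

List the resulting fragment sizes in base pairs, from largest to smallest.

Linear molecule, 4 cuts → 5 fragments:
  966 − 0 = 966 bp
  1581 − 966 = 615 bp
  3568 − 1581 = 1987 bp
  5331 − 3568 = 1763 bp
  6003 − 5331 = 672 bp
Sorted largest to smallest: 1987, 1763, 966, 672, 615 bp.

1987, 1763, 966, 672, 615 bp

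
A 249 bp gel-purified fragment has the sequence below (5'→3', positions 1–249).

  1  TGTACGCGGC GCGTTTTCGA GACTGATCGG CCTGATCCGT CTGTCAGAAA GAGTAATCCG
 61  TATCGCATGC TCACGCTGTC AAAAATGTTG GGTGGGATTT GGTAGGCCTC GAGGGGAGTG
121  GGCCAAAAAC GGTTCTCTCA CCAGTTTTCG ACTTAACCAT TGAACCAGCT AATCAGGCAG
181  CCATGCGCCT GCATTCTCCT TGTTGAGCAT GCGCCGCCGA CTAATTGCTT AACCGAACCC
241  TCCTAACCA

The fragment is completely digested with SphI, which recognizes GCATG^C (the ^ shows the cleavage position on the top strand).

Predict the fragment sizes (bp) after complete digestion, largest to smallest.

SphI sites (GCATGC) start at positions 65, 207.
SphI cuts after base 5 of each site (before the last base), so after positions 69, 211.
Linear molecule, 2 cuts → 3 fragments:
  1–69 → 69 bp
  70–211 → 142 bp
  212–249 → 38 bp
Sorted largest to smallest: 142, 69, 38 bp.

142, 69, 38 bp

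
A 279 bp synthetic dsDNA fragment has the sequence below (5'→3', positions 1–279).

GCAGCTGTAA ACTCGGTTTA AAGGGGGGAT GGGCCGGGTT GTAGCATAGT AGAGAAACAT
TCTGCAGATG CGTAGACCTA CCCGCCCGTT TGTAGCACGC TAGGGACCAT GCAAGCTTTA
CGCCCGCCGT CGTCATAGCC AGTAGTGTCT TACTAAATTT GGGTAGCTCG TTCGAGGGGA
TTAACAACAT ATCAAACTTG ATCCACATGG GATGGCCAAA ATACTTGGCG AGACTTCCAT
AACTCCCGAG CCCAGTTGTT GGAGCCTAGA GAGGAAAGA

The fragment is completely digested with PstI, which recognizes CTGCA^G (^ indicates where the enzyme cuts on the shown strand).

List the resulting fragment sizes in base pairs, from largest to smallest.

213, 66 bp

The PstI site (CTGCAG) starts at position 62.
PstI cuts after base 5 of each site (before the last base), so after position 66.
Linear molecule, 1 cut → 2 fragments:
  1–66 → 66 bp
  67–279 → 213 bp
Sorted largest to smallest: 213, 66 bp.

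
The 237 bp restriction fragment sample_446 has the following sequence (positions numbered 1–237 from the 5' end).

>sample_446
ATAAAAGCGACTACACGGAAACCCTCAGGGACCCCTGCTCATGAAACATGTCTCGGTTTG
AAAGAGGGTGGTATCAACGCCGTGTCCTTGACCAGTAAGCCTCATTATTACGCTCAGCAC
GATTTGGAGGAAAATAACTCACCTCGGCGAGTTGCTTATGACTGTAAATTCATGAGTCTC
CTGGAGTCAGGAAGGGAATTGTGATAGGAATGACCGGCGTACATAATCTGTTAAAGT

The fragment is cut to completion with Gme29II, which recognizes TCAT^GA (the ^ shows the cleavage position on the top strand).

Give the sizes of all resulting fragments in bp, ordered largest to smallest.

131, 64, 42 bp

Gme29II sites (TCATGA) start at positions 39, 170.
Gme29II cuts after base 4 of each site, so after positions 42, 173.
Linear molecule, 2 cuts → 3 fragments:
  1–42 → 42 bp
  43–173 → 131 bp
  174–237 → 64 bp
Sorted largest to smallest: 131, 64, 42 bp.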